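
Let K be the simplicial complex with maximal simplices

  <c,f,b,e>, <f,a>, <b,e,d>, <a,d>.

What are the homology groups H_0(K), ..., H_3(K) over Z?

Order the vertices as a < b < c < d < e < f. Listing each simplex with vertices in this order, K has dimension 3 with simplices:

  0-simplices (6): a, b, c, d, e, f
  1-simplices (10): ad, af, bc, bd, be, bf, ce, cf, de, ef
  2-simplices (5): bce, bcf, bde, bef, cef
  3-simplices (1): bcef

Hence C_0 ≅ Z^6, C_1 ≅ Z^10, C_2 ≅ Z^5, C_3 ≅ Z^1.

∂_1: C_1 → C_0 maps an edge to its endpoints' difference, ∂[p,q] = q − p. For instance
  ∂af = f − a.
As a 6×10 matrix over Z this has rank 5, with invariant factors (1,1,1,1,1).

The boundary map ∂_2: C_2 → C_1 acts by ∂[p,q,r] = [q,r] − [p,r] + [p,q]. For instance
  ∂cef = ef − cf + ce,
  ∂bcf = cf − bf + bc.
The resulting 10×5 matrix has rank 4, and its Smith normal form has invariant factors (1,1,1,1).

Boundary ∂_3: C_3 → C_2 sends each 3-simplex σ to the alternating sum Σ_i (−1)^i (σ with its i-th vertex removed). For instance
  ∂bcef = cef − bef + bcf − bce.
As a 5×1 matrix over Z this has rank 1, with invariant factors (1).

Now H_k = ker ∂_k / im ∂_{k+1}, so:

  H_0: rank C_0 − rank ∂_1 = 6 − 5 = 1, and the invariant factors of ∂_1 are all 1, so H_0 ≅ Z.
  H_1: rank ker ∂_1 − rank ∂_2 = (10 − 5) − 4 = 1, and the invariant factors of ∂_2 are all 1, so H_1 ≅ Z.
  H_2: rank ker ∂_2 − rank ∂_3 = (5 − 4) − 1 = 0, and the invariant factors of ∂_3 are all 1, so H_2 ≅ 0.
  H_3: rank ker ∂_3 − rank ∂_4 = (1 − 1) − 0 = 0, and there is no ∂_4, so H_3 ≅ 0.

H_0 = Z,  H_1 = Z,  H_2 = 0,  H_3 = 0.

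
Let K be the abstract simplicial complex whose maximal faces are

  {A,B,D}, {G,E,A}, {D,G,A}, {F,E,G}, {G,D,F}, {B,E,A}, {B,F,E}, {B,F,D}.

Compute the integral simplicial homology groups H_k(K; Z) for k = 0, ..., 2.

H_0 ≅ Z,  H_1 = 0,  H_2 ≅ Z.

Fix the vertex order A < B < D < E < F < G and write every simplex with vertices in increasing order. Then dim K = 2 and the simplices of K are:

  0-simplices (6): A, B, D, E, F, G
  1-simplices (12): AB, AD, AE, AG, BD, BE, BF, DF, DG, EF, EG, FG
  2-simplices (8): ABD, ABE, ADG, AEG, BDF, BEF, DFG, EFG

giving chain groups C_0 ≅ Z^6, C_1 ≅ Z^12, C_2 ≅ Z^8.

Boundary ∂_1: C_1 → C_0 is given by ∂[p,q] = [q] − [p].
The 6×12 boundary matrix has rank 5 and Smith normal form diag(1,1,1,1,1).

∂_2: C_2 → C_1 maps a triangle to the signed sum of its edges. For instance
  ∂DFG = FG − DG + DF,
  ∂BEF = EF − BF + BE.
The 12×8 boundary matrix has rank 7 and Smith normal form diag(1,1,1,1,1,1,1).

Computing H_k = (kernel of ∂_k) / (image of ∂_{k+1}):

  H_0: rank C_0 − rank ∂_1 = 6 − 5 = 1, and the invariant factors of ∂_1 are all 1, so H_0 ≅ Z.
  H_1: rank ker ∂_1 − rank ∂_2 = (12 − 5) − 7 = 0, and the invariant factors of ∂_2 are all 1, so H_1 ≅ 0.
  H_2: rank ker ∂_2 − rank ∂_3 = (8 − 7) − 0 = 1, and there is no ∂_3, so H_2 ≅ Z.

(K is a triangulation of the 2-sphere S^2.)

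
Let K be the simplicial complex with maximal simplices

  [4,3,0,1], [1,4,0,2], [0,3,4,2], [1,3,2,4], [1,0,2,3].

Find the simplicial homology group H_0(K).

We work with the vertex ordering 0 < 1 < 2 < 3 < 4. The simplices of K, each written with vertices in increasing order, are:

  0-simplices (5): [0], [1], [2], [3], [4]
  1-simplices (10): [0,1], [0,2], [0,3], [0,4], [1,2], [1,3], [1,4], [2,3], [2,4], [3,4]
  2-simplices (10): [0,1,2], [0,1,3], [0,1,4], [0,2,3], [0,2,4], [0,3,4], [1,2,3], [1,2,4], [1,3,4], [2,3,4]
  3-simplices (5): [0,1,2,3], [0,1,2,4], [0,1,3,4], [0,2,3,4], [1,2,3,4]

Hence C_0 ≅ Z^5, C_1 ≅ Z^10, C_2 ≅ Z^10, C_3 ≅ Z^5.

Boundary ∂_1: C_1 → C_0 is given by ∂[p,q] = [q] − [p]. For instance
  ∂[0,4] = [4] − [0].
The resulting 5×10 matrix has rank 4, and its Smith normal form has invariant factors (1,1,1,1).

The boundary map ∂_2: C_2 → C_1 maps a triangle to the signed sum of its edges. For instance
  ∂[0,3,4] = [3,4] − [0,4] + [0,3],
  ∂[2,3,4] = [3,4] − [2,4] + [2,3].
As a 10×10 matrix over Z this has rank 6, with invariant factors (1,1,1,1,1,1).

Boundary ∂_3: C_3 → C_2 sends each 3-simplex σ to the alternating sum Σ_i (−1)^i (σ with its i-th vertex removed). For instance
  ∂[0,1,3,4] = [1,3,4] − [0,3,4] + [0,1,4] − [0,1,3],
  ∂[0,1,2,3] = [1,2,3] − [0,2,3] + [0,1,3] − [0,1,2].
This gives a 10×5 integer matrix of rank 4; reducing to Smith normal form yields diagonal entries (1,1,1,1).

Reading off H_k = ker ∂_k / im ∂_{k+1}:

  H_0: rank C_0 − rank ∂_1 = 5 − 4 = 1, and the invariant factors of ∂_1 are all 1, so H_0 ≅ Z.

H_0 = Z.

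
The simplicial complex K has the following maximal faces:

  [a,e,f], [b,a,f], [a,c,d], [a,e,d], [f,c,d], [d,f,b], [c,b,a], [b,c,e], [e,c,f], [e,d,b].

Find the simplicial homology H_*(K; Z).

We work with the vertex ordering a < b < c < d < e < f. The simplices of K, each written with vertices in increasing order, are:

  0-simplices (6): a, b, c, d, e, f
  1-simplices (15): ab, ac, ad, ae, af, bc, bd, be, bf, cd, ce, cf, de, df, ef
  2-simplices (10): abc, abf, acd, ade, aef, bce, bde, bdf, cdf, cef

so the chain groups are C_0 ≅ Z^6, C_1 ≅ Z^15, C_2 ≅ Z^10.

∂_1: C_1 → C_0 maps an edge to its endpoints' difference, ∂[p,q] = q − p. For instance
  ∂cf = f − c.
The resulting 6×15 matrix has rank 5, and its Smith normal form has invariant factors (1,1,1,1,1).

Boundary ∂_2: C_2 → C_1 sends each 2-simplex [p,q,r] to [q,r] − [p,r] + [p,q]. For instance
  ∂acd = cd − ad + ac,
  ∂abf = bf − af + ab.
The resulting 15×10 matrix has rank 10, and its Smith normal form has invariant factors (1,1,1,1,1,1,1,1,1,2).

Reading off H_k = ker ∂_k / im ∂_{k+1}:

  H_0: rank C_0 − rank ∂_1 = 6 − 5 = 1, and the invariant factors of ∂_1 are all 1, so H_0 = Z.
  H_1: rank ker ∂_1 − rank ∂_2 = (15 − 5) − 10 = 0, and ∂_2 has invariant factor 2 > 1, so H_1 = Z/2.
  H_2: rank ker ∂_2 − rank ∂_3 = (10 − 10) − 0 = 0, and there is no ∂_3, so H_2 = 0.

(K is a triangulation of the real projective plane RP^2.)

H_0 ≅ Z,  H_1 ≅ Z/2,  H_2 = 0.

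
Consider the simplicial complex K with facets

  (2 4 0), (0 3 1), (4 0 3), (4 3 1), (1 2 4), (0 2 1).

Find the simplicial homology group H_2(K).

Fix the vertex order 0 < 1 < 2 < 3 < 4 and write every simplex with vertices in increasing order. Then dim K = 2 and the simplices of K are:

  0-simplices (5): [0], [1], [2], [3], [4]
  1-simplices (9): [0,1], [0,2], [0,3], [0,4], [1,2], [1,3], [1,4], [2,4], [3,4]
  2-simplices (6): [0,1,2], [0,1,3], [0,2,4], [0,3,4], [1,2,4], [1,3,4]

so the chain groups are C_0 ≅ Z^5, C_1 ≅ Z^9, C_2 ≅ Z^6.

The boundary map ∂_1: C_1 → C_0 maps an edge to its endpoints' difference, ∂[p,q] = q − p. For instance
  ∂[1,3] = [3] − [1].
This gives a 5×9 integer matrix of rank 4; reducing to Smith normal form yields diagonal entries (1,1,1,1).

Boundary ∂_2: C_2 → C_1 acts by ∂[p,q,r] = [q,r] − [p,r] + [p,q]. For instance
  ∂[1,3,4] = [3,4] − [1,4] + [1,3],
  ∂[0,3,4] = [3,4] − [0,4] + [0,3].
The resulting 9×6 matrix has rank 5, and its Smith normal form has invariant factors (1,1,1,1,1).

Reading off H_k = ker ∂_k / im ∂_{k+1}:

  H_2: rank ker ∂_2 − rank ∂_3 = (6 − 5) − 0 = 1, and there is no ∂_3, so H_2 ≅ Z.

H_2 ≅ Z.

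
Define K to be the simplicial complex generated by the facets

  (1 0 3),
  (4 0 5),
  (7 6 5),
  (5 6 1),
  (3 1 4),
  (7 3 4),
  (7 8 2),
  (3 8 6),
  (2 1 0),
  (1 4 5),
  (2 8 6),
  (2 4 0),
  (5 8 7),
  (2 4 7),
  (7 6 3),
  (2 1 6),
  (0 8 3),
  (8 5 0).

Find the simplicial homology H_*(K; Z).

We work with the vertex ordering 0 < 1 < 2 < 3 < 4 < 5 < 6 < 7 < 8. The simplices of K, each written with vertices in increasing order, are:

  0-simplices (9): [0], [1], [2], [3], [4], [5], [6], [7], [8]
  1-simplices (27): (27 of them)
  2-simplices (18): [0,1,2], [0,1,3], [0,2,4], [0,3,8], [0,4,5], [0,5,8], [1,2,6], [1,3,4], [1,4,5], [1,5,6], [2,4,7], [2,6,8], [2,7,8], [3,4,7], [3,6,7], [3,6,8], [5,6,7], [5,7,8]

so the chain groups are C_0 ≅ Z^9, C_1 ≅ Z^27, C_2 ≅ Z^18.

∂_1: C_1 → C_0 is given by ∂[p,q] = [q] − [p].
This gives a 9×27 integer matrix of rank 8; reducing to Smith normal form yields diagonal entries (1,1,1,1,1,1,1,1).

Boundary ∂_2: C_2 → C_1 sends each 2-simplex [p,q,r] to [q,r] − [p,r] + [p,q]. For instance
  ∂[1,3,4] = [3,4] − [1,4] + [1,3],
  ∂[1,4,5] = [4,5] − [1,5] + [1,4].
As a 27×18 matrix over Z this has rank 18, with invariant factors (1,1,1,1,1,1,1,1,1,1,1,1,1,1,1,1,1,2).

Now H_k = ker ∂_k / im ∂_{k+1}, so:

  H_0: rank C_0 − rank ∂_1 = 9 − 8 = 1, and the invariant factors of ∂_1 are all 1, so H_0 = Z.
  H_1: rank ker ∂_1 − rank ∂_2 = (27 − 8) − 18 = 1, and ∂_2 has invariant factor 2 > 1, so H_1 = Z ⊕ Z/2Z.
  H_2: rank ker ∂_2 − rank ∂_3 = (18 − 18) − 0 = 0, and there is no ∂_3, so H_2 = 0.

(K is a triangulation of the Klein bottle.)

H_0 = Z,  H_1 = Z ⊕ Z/2Z,  H_2 = 0.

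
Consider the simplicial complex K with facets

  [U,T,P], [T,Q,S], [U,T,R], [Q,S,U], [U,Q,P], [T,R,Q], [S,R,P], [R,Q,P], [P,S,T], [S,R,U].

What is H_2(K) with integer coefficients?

H_2 = 0.

We work with the vertex ordering P < Q < R < S < T < U. The simplices of K, each written with vertices in increasing order, are:

  0-simplices (6): P, Q, R, S, T, U
  1-simplices (15): PQ, PR, PS, PT, PU, QR, QS, QT, QU, RS, RT, RU, ST, SU, TU
  2-simplices (10): PQR, PQU, PRS, PST, PTU, QRT, QST, QSU, RSU, RTU

giving chain groups C_0 ≅ Z^6, C_1 ≅ Z^15, C_2 ≅ Z^10.

Boundary ∂_1: C_1 → C_0 is given by ∂[p,q] = [q] − [p].
This gives a 6×15 integer matrix of rank 5; reducing to Smith normal form yields diagonal entries (1,1,1,1,1).

Boundary ∂_2: C_2 → C_1 sends each 2-simplex [p,q,r] to [q,r] − [p,r] + [p,q]. For instance
  ∂PQU = QU − PU + PQ,
  ∂RSU = SU − RU + RS.
This gives a 15×10 integer matrix of rank 10; reducing to Smith normal form yields diagonal entries (1,1,1,1,1,1,1,1,1,2).

Reading off H_k = ker ∂_k / im ∂_{k+1}:

  H_2: rank ker ∂_2 − rank ∂_3 = (10 − 10) − 0 = 0, and there is no ∂_3, so H_2 ≅ 0.

(K is a triangulation of the real projective plane RP^2.)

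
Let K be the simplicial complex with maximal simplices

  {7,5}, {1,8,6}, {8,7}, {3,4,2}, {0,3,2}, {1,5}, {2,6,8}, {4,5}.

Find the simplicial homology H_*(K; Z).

We work with the vertex ordering 0 < 1 < 2 < 3 < 4 < 5 < 6 < 7 < 8. The simplices of K, each written with vertices in increasing order, are:

  0-simplices (9): [0], [1], [2], [3], [4], [5], [6], [7], [8]
  1-simplices (14): [0,2], [0,3], [1,5], [1,6], [1,8], [2,3], [2,4], [2,6], [2,8], [3,4], [4,5], [5,7], [6,8], [7,8]
  2-simplices (4): [0,2,3], [1,6,8], [2,3,4], [2,6,8]

Hence C_0 ≅ Z^9, C_1 ≅ Z^14, C_2 ≅ Z^4.

Boundary ∂_1: C_1 → C_0 sends each edge [p,q] (with p < q) to q − p. For instance
  ∂[4,5] = [5] − [4].
The resulting 9×14 matrix has rank 8, and its Smith normal form has invariant factors (1,1,1,1,1,1,1,1).

Boundary ∂_2: C_2 → C_1 sends each 2-simplex [p,q,r] to [q,r] − [p,r] + [p,q]. For instance
  ∂[0,2,3] = [2,3] − [0,3] + [0,2],
  ∂[2,6,8] = [6,8] − [2,8] + [2,6].
The 14×4 boundary matrix has rank 4 and Smith normal form diag(1,1,1,1).

Now H_k = ker ∂_k / im ∂_{k+1}, so:

  H_0: rank C_0 − rank ∂_1 = 9 − 8 = 1, and the invariant factors of ∂_1 are all 1, so H_0 ≅ Z.
  H_1: rank ker ∂_1 − rank ∂_2 = (14 − 8) − 4 = 2, and the invariant factors of ∂_2 are all 1, so H_1 ≅ Z^2.
  H_2: rank ker ∂_2 − rank ∂_3 = (4 − 4) − 0 = 0, and there is no ∂_3, so H_2 ≅ 0.

H_0 ≅ Z,  H_1 ≅ Z^2,  H_2 = 0.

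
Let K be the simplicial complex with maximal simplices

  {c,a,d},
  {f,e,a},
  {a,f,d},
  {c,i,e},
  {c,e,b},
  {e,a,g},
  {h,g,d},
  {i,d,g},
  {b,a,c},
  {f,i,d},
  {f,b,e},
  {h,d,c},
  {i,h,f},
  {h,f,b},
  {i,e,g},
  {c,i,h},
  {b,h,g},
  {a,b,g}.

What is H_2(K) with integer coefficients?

K has 9 vertices, 27 edges, 18 triangles.
rank ∂_2 = 18, rank ∂_3 = 0 ⇒ b_2 = 18 − 18 − 0 = 0. So H_2 ≅ 0.

H_2 = 0.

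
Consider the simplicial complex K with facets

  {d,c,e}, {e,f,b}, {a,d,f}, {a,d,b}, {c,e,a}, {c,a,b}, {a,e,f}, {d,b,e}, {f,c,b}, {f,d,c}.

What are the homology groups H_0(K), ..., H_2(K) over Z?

H_0 ≅ Z,  H_1 ≅ Z/2Z,  H_2 = 0.

Order the vertices as a < b < c < d < e < f. Listing each simplex with vertices in this order, K has dimension 2 with simplices:

  0-simplices (6): a, b, c, d, e, f
  1-simplices (15): ab, ac, ad, ae, af, bc, bd, be, bf, cd, ce, cf, de, df, ef
  2-simplices (10): abc, abd, ace, adf, aef, bcf, bde, bef, cde, cdf

Hence C_0 ≅ Z^6, C_1 ≅ Z^15, C_2 ≅ Z^10.

The boundary map ∂_1: C_1 → C_0 maps an edge to its endpoints' difference, ∂[p,q] = q − p. For instance
  ∂ac = c − a.
As a 6×15 matrix over Z this has rank 5, with invariant factors (1,1,1,1,1).

∂_2: C_2 → C_1 maps a triangle to the signed sum of its edges. For instance
  ∂bef = ef − bf + be,
  ∂adf = df − af + ad.
The 15×10 boundary matrix has rank 10 and Smith normal form diag(1,1,1,1,1,1,1,1,1,2).

From H_k ≅ ker(∂_k) / im(∂_{k+1}) we obtain:

  H_0: rank C_0 − rank ∂_1 = 6 − 5 = 1, and the invariant factors of ∂_1 are all 1, so H_0 = Z.
  H_1: rank ker ∂_1 − rank ∂_2 = (15 − 5) − 10 = 0, and ∂_2 has invariant factor 2 > 1, so H_1 = Z/2Z.
  H_2: rank ker ∂_2 − rank ∂_3 = (10 − 10) − 0 = 0, and there is no ∂_3, so H_2 = 0.

As a check, the Euler characteristic is 6 − 15 + 10 = 1, which agrees with 1 − 0 + 0 = 1.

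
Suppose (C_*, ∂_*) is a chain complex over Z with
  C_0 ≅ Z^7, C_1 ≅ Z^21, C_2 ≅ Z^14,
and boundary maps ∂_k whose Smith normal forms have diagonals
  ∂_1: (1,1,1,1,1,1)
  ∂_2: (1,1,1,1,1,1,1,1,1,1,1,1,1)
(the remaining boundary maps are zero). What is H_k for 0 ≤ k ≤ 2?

H_0: b_0 = 7 − 0 − 6 = 1; torsion from ∂_1 factors > 1: none. So H_0 = Z.
H_1: b_1 = 21 − 6 − 13 = 2; torsion from ∂_2 factors > 1: none. So H_1 = Z^2.
H_2: b_2 = 14 − 13 − 0 = 1; torsion from ∂_3 factors > 1: none. So H_2 = Z.

H_0 = Z,  H_1 = Z^2,  H_2 = Z.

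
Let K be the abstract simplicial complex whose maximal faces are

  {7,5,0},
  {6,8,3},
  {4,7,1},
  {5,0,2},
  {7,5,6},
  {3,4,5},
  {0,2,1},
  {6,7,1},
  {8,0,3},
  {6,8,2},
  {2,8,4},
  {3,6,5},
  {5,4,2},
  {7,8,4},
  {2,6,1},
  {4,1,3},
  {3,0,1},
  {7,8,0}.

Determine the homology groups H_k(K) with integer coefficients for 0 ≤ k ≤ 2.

H_0 ≅ Z,  H_1 ≅ Z^2,  H_2 ≅ Z.

Fix the vertex order 0 < 1 < 2 < 3 < 4 < 5 < 6 < 7 < 8 and write every simplex with vertices in increasing order. Then dim K = 2 and the simplices of K are:

  0-simplices (9): [0], [1], [2], [3], [4], [5], [6], [7], [8]
  1-simplices (27): (27 of them)
  2-simplices (18): [0,1,2], [0,1,3], [0,2,5], [0,3,8], [0,5,7], [0,7,8], [1,2,6], [1,3,4], [1,4,7], [1,6,7], [2,4,5], [2,4,8], [2,6,8], [3,4,5], [3,5,6], [3,6,8], [4,7,8], [5,6,7]

so the chain groups are C_0 ≅ Z^9, C_1 ≅ Z^27, C_2 ≅ Z^18.

The boundary map ∂_1: C_1 → C_0 sends each edge [p,q] (with p < q) to q − p.
The resulting 9×27 matrix has rank 8, and its Smith normal form has invariant factors (1,1,1,1,1,1,1,1).

Boundary ∂_2: C_2 → C_1 sends each 2-simplex [p,q,r] to [q,r] − [p,r] + [p,q]. For instance
  ∂[4,7,8] = [7,8] − [4,8] + [4,7],
  ∂[1,2,6] = [2,6] − [1,6] + [1,2].
The 27×18 boundary matrix has rank 17 and Smith normal form diag(1,1,1,1,1,1,1,1,1,1,1,1,1,1,1,1,1).

From H_k ≅ ker(∂_k) / im(∂_{k+1}) we obtain:

  H_0: rank C_0 − rank ∂_1 = 9 − 8 = 1, and the invariant factors of ∂_1 are all 1, so H_0 ≅ Z.
  H_1: rank ker ∂_1 − rank ∂_2 = (27 − 8) − 17 = 2, and the invariant factors of ∂_2 are all 1, so H_1 ≅ Z^2.
  H_2: rank ker ∂_2 − rank ∂_3 = (18 − 17) − 0 = 1, and there is no ∂_3, so H_2 ≅ Z.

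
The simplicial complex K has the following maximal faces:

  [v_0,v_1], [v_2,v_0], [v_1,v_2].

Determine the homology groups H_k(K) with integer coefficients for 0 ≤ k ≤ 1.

Take the total order v_0 < v_1 < v_2 on the vertex set. Then K (dimension 1) consists of the simplices:

  0-simplices (3): [v_0], [v_1], [v_2]
  1-simplices (3): [v_0,v_1], [v_0,v_2], [v_1,v_2]

Hence C_0 ≅ Z^3, C_1 ≅ Z^3.

∂_1: C_1 → C_0 is given by ∂[p,q] = [q] − [p]. For instance
  ∂[v_1,v_2] = [v_2] − [v_1].
The 3×3 boundary matrix has rank 2 and Smith normal form diag(1,1).

Computing H_k = (kernel of ∂_k) / (image of ∂_{k+1}):

  H_0: rank C_0 − rank ∂_1 = 3 − 2 = 1, and the invariant factors of ∂_1 are all 1, so H_0 ≅ Z.
  H_1: rank ker ∂_1 − rank ∂_2 = (3 − 2) − 0 = 1, and there is no ∂_2, so H_1 ≅ Z.

(K is a triangulation of the circle S^1.)

H_0 = Z,  H_1 = Z.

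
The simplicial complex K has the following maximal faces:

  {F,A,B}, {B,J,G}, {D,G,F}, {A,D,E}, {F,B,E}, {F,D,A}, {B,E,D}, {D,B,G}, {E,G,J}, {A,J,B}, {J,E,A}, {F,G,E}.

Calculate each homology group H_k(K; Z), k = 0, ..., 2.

H_0 = Z,  H_1 = Z/2Z,  H_2 = 0.

We work with the vertex ordering A < B < D < E < F < G < J. The simplices of K, each written with vertices in increasing order, are:

  0-simplices (7): A, B, D, E, F, G, J
  1-simplices (18): AB, AD, AE, AF, AJ, BD, BE, BF, BG, BJ, DE, DF, DG, EF, EG, EJ, FG, GJ
  2-simplices (12): ABF, ABJ, ADE, ADF, AEJ, BDE, BDG, BEF, BGJ, DFG, EFG, EGJ

giving chain groups C_0 ≅ Z^7, C_1 ≅ Z^18, C_2 ≅ Z^12.

∂_1: C_1 → C_0 is given by ∂[p,q] = [q] − [p]. For instance
  ∂BF = F − B.
The resulting 7×18 matrix has rank 6, and its Smith normal form has invariant factors (1,1,1,1,1,1).

Boundary ∂_2: C_2 → C_1 maps a triangle to the signed sum of its edges. For instance
  ∂ADF = DF − AF + AD,
  ∂EFG = FG − EG + EF.
The resulting 18×12 matrix has rank 12, and its Smith normal form has invariant factors (1,1,1,1,1,1,1,1,1,1,1,2).

Reading off H_k = ker ∂_k / im ∂_{k+1}:

  H_0: rank C_0 − rank ∂_1 = 7 − 6 = 1, and the invariant factors of ∂_1 are all 1, so H_0 = Z.
  H_1: rank ker ∂_1 − rank ∂_2 = (18 − 6) − 12 = 0, and ∂_2 has invariant factor 2 > 1, so H_1 = Z/2Z.
  H_2: rank ker ∂_2 − rank ∂_3 = (12 − 12) − 0 = 0, and there is no ∂_3, so H_2 = 0.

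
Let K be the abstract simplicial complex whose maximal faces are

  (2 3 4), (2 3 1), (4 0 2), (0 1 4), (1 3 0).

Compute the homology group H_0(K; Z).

Fix the vertex order 0 < 1 < 2 < 3 < 4 and write every simplex with vertices in increasing order. Then dim K = 2 and the simplices of K are:

  0-simplices (5): [0], [1], [2], [3], [4]
  1-simplices (10): [0,1], [0,2], [0,3], [0,4], [1,2], [1,3], [1,4], [2,3], [2,4], [3,4]
  2-simplices (5): [0,1,3], [0,1,4], [0,2,4], [1,2,3], [2,3,4]

Hence C_0 ≅ Z^5, C_1 ≅ Z^10, C_2 ≅ Z^5.

∂_1: C_1 → C_0 is given by ∂[p,q] = [q] − [p]. For instance
  ∂[2,3] = [3] − [2].
The resulting 5×10 matrix has rank 4, and its Smith normal form has invariant factors (1,1,1,1).

Boundary ∂_2: C_2 → C_1 acts by ∂[p,q,r] = [q,r] − [p,r] + [p,q]. For instance
  ∂[0,1,3] = [1,3] − [0,3] + [0,1],
  ∂[1,2,3] = [2,3] − [1,3] + [1,2].
As a 10×5 matrix over Z this has rank 5, with invariant factors (1,1,1,1,1).

Computing H_k = (kernel of ∂_k) / (image of ∂_{k+1}):

  H_0: rank C_0 − rank ∂_1 = 5 − 4 = 1, and the invariant factors of ∂_1 are all 1, so H_0 = Z.

(K is a triangulation of the Möbius band.)

H_0 ≅ Z.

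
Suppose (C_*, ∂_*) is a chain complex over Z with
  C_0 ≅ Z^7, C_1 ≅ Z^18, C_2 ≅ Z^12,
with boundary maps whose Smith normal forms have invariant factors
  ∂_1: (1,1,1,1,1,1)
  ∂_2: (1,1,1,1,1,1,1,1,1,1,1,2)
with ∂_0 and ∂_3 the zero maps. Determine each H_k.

H_0: b_0 = 7 − 0 − 6 = 1; torsion from ∂_1 factors > 1: none. So H_0 ≅ Z.
H_1: b_1 = 18 − 6 − 12 = 0; torsion from ∂_2 factors > 1: [2]. So H_1 ≅ Z/2.
H_2: b_2 = 12 − 12 − 0 = 0; torsion from ∂_3 factors > 1: none. So H_2 ≅ 0.

H_0 ≅ Z,  H_1 ≅ Z/2,  H_2 = 0.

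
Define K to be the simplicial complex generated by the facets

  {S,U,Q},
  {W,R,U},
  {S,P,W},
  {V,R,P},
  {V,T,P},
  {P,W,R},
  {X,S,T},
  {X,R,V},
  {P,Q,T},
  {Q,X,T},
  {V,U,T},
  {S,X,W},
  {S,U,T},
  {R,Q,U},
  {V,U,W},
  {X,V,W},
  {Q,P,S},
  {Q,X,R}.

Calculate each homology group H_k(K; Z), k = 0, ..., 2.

Order the vertices as P < Q < R < S < T < U < V < W < X. Listing each simplex with vertices in this order, K has dimension 2 with simplices:

  0-simplices (9): P, Q, R, S, T, U, V, W, X
  1-simplices (27): PQ, PR, PS, PT, PV, PW, QR, QS, QT, QU, QX, RU, RV, RW, RX, ST, SU, SW, SX, TU, TV, TX, UV, UW, VW, VX, WX
  2-simplices (18): PQS, PQT, PRV, PRW, PSW, PTV, QRU, QRX, QSU, QTX, RUW, RVX, STU, STX, SWX, TUV, UVW, VWX

Hence C_0 ≅ Z^9, C_1 ≅ Z^27, C_2 ≅ Z^18.

The boundary map ∂_1: C_1 → C_0 maps an edge to its endpoints' difference, ∂[p,q] = q − p. For instance
  ∂WX = X − W.
The 9×27 boundary matrix has rank 8 and Smith normal form diag(1,1,1,1,1,1,1,1).

Boundary ∂_2: C_2 → C_1 sends each 2-simplex [p,q,r] to [q,r] − [p,r] + [p,q]. For instance
  ∂RVX = VX − RX + RV,
  ∂VWX = WX − VX + VW.
The resulting 27×18 matrix has rank 18, and its Smith normal form has invariant factors (1,1,1,1,1,1,1,1,1,1,1,1,1,1,1,1,1,2).

Reading off H_k = ker ∂_k / im ∂_{k+1}:

  H_0: rank C_0 − rank ∂_1 = 9 − 8 = 1, and the invariant factors of ∂_1 are all 1, so H_0 = Z.
  H_1: rank ker ∂_1 − rank ∂_2 = (27 − 8) − 18 = 1, and ∂_2 has invariant factor 2 > 1, so H_1 = Z × Z/2.
  H_2: rank ker ∂_2 − rank ∂_3 = (18 − 18) − 0 = 0, and there is no ∂_3, so H_2 = 0.

H_0 = Z,  H_1 = Z × Z/2,  H_2 = 0.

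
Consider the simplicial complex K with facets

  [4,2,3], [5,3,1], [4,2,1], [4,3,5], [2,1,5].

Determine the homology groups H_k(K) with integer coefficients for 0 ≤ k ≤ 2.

H_0 = Z,  H_1 = Z,  H_2 = 0.

Order the vertices as 1 < 2 < 3 < 4 < 5. Listing each simplex with vertices in this order, K has dimension 2 with simplices:

  0-simplices (5): [1], [2], [3], [4], [5]
  1-simplices (10): [1,2], [1,3], [1,4], [1,5], [2,3], [2,4], [2,5], [3,4], [3,5], [4,5]
  2-simplices (5): [1,2,4], [1,2,5], [1,3,5], [2,3,4], [3,4,5]

Hence C_0 ≅ Z^5, C_1 ≅ Z^10, C_2 ≅ Z^5.

∂_1: C_1 → C_0 maps an edge to its endpoints' difference, ∂[p,q] = q − p.
As a 5×10 matrix over Z this has rank 4, with invariant factors (1,1,1,1).

The boundary map ∂_2: C_2 → C_1 maps a triangle to the signed sum of its edges. For instance
  ∂[1,2,4] = [2,4] − [1,4] + [1,2],
  ∂[2,3,4] = [3,4] − [2,4] + [2,3].
The resulting 10×5 matrix has rank 5, and its Smith normal form has invariant factors (1,1,1,1,1).

From H_k ≅ ker(∂_k) / im(∂_{k+1}) we obtain:

  H_0: rank C_0 − rank ∂_1 = 5 − 4 = 1, and the invariant factors of ∂_1 are all 1, so H_0 ≅ Z.
  H_1: rank ker ∂_1 − rank ∂_2 = (10 − 4) − 5 = 1, and the invariant factors of ∂_2 are all 1, so H_1 ≅ Z.
  H_2: rank ker ∂_2 − rank ∂_3 = (5 − 5) − 0 = 0, and there is no ∂_3, so H_2 ≅ 0.

As a check, the Euler characteristic is 5 − 10 + 5 = 0, which agrees with 1 − 1 + 0 = 0.
(K is a triangulation of the Möbius band.)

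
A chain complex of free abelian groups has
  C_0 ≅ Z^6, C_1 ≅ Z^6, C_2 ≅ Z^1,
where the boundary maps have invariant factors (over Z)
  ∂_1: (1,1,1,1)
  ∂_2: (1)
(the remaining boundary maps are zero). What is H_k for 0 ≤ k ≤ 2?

H_0 ≅ Z^2,  H_1 ≅ Z,  H_2 = 0.

H_0: b_0 = 6 − 0 − 4 = 2; torsion from ∂_1 factors > 1: none. So H_0 ≅ Z^2.
H_1: b_1 = 6 − 4 − 1 = 1; torsion from ∂_2 factors > 1: none. So H_1 ≅ Z.
H_2: b_2 = 1 − 1 − 0 = 0; torsion from ∂_3 factors > 1: none. So H_2 ≅ 0.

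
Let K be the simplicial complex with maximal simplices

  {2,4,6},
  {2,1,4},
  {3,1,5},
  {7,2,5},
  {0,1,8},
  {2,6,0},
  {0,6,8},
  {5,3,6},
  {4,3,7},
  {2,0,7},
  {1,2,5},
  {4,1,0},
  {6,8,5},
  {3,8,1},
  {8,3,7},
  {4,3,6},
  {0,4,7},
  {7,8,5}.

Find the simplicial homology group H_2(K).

We work with the vertex ordering 0 < 1 < 2 < 3 < 4 < 5 < 6 < 7 < 8. The simplices of K, each written with vertices in increasing order, are:

  0-simplices (9): [0], [1], [2], [3], [4], [5], [6], [7], [8]
  1-simplices (27): (27 of them)
  2-simplices (18): [0,1,4], [0,1,8], [0,2,6], [0,2,7], [0,4,7], [0,6,8], [1,2,4], [1,2,5], [1,3,5], [1,3,8], [2,4,6], [2,5,7], [3,4,6], [3,4,7], [3,5,6], [3,7,8], [5,6,8], [5,7,8]

so the chain groups are C_0 ≅ Z^9, C_1 ≅ Z^27, C_2 ≅ Z^18.

Boundary ∂_1: C_1 → C_0 is given by ∂[p,q] = [q] − [p].
As a 9×27 matrix over Z this has rank 8, with invariant factors (1,1,1,1,1,1,1,1).

∂_2: C_2 → C_1 maps a triangle to the signed sum of its edges. For instance
  ∂[5,7,8] = [7,8] − [5,8] + [5,7],
  ∂[1,3,5] = [3,5] − [1,5] + [1,3].
This gives a 27×18 integer matrix of rank 18; reducing to Smith normal form yields diagonal entries (1,1,1,1,1,1,1,1,1,1,1,1,1,1,1,1,1,2).

Now H_k = ker ∂_k / im ∂_{k+1}, so:

  H_2: rank ker ∂_2 − rank ∂_3 = (18 − 18) − 0 = 0, and there is no ∂_3, so H_2 ≅ 0.

(K is a triangulation of the Klein bottle.)

H_2 = 0.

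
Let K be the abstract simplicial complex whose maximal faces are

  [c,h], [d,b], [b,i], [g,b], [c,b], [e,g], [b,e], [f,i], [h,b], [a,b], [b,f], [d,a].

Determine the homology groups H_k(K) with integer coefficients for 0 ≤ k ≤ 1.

H_0 ≅ Z,  H_1 ≅ Z^4.

Fix the vertex order a < b < c < d < e < f < g < h < i and write every simplex with vertices in increasing order. Then dim K = 1 and the simplices of K are:

  0-simplices (9): a, b, c, d, e, f, g, h, i
  1-simplices (12): ab, ad, bc, bd, be, bf, bg, bh, bi, ch, eg, fi

Hence C_0 ≅ Z^9, C_1 ≅ Z^12.

Boundary ∂_1: C_1 → C_0 maps an edge to its endpoints' difference, ∂[p,q] = q − p.
As a 9×12 matrix over Z this has rank 8, with invariant factors (1,1,1,1,1,1,1,1).

From H_k ≅ ker(∂_k) / im(∂_{k+1}) we obtain:

  H_0: rank C_0 − rank ∂_1 = 9 − 8 = 1, and the invariant factors of ∂_1 are all 1, so H_0 = Z.
  H_1: rank ker ∂_1 − rank ∂_2 = (12 − 8) − 0 = 4, and there is no ∂_2, so H_1 = Z^4.

As a check, the Euler characteristic is 9 − 12 = -3, which agrees with 1 − 4 = -3.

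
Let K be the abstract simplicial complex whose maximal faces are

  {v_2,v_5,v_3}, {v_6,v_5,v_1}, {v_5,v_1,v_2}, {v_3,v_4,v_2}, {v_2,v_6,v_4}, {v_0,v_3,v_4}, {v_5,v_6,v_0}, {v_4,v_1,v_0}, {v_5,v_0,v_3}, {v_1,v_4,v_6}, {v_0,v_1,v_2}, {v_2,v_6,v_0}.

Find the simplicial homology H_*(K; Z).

K has 7 vertices, 18 edges, 12 triangles.
rank ∂_0 = 0, rank ∂_1 = 6 ⇒ b_0 = 7 − 0 − 6 = 1; all invariant factors of ∂_1 are 1 so no torsion. So H_0 ≅ Z.
rank ∂_1 = 6, rank ∂_2 = 12 ⇒ b_1 = 18 − 6 − 12 = 0; ∂_2 has invariant factor(s) [2] giving torsion. So H_1 ≅ Z/2.
rank ∂_2 = 12, rank ∂_3 = 0 ⇒ b_2 = 12 − 12 − 0 = 0. So H_2 ≅ 0.

H_0 = Z,  H_1 = Z/2,  H_2 = 0.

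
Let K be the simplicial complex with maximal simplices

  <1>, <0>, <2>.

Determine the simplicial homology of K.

H_0 = Z^3.

We work with the vertex ordering 0 < 1 < 2. The simplices of K, each written with vertices in increasing order, are:

  0-simplices (3): [0], [1], [2]

Hence C_0 ≅ Z^3.

Reading off H_k = ker ∂_k / im ∂_{k+1}:

  H_0: rank C_0 − rank ∂_1 = 3 − 0 = 3, and there is no ∂_1, so H_0 ≅ Z^3.

(K is a triangulation of a set of 3 points.)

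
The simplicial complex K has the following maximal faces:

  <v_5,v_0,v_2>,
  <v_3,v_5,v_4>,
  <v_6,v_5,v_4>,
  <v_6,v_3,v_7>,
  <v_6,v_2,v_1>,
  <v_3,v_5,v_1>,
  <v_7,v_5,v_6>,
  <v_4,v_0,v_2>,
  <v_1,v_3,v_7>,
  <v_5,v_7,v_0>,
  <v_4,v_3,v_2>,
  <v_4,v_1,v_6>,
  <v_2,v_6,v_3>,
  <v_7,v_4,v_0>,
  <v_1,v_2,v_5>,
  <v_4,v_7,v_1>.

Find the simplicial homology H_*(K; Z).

Fix the vertex order v_0 < v_1 < v_2 < v_3 < v_4 < v_5 < v_6 < v_7 and write every simplex with vertices in increasing order. Then dim K = 2 and the simplices of K are:

  0-simplices (8): [v_0], [v_1], [v_2], [v_3], [v_4], [v_5], [v_6], [v_7]
  1-simplices (24): (24 of them)
  2-simplices (16): (16 of them)

Hence C_0 ≅ Z^8, C_1 ≅ Z^24, C_2 ≅ Z^16.

The boundary map ∂_1: C_1 → C_0 is given by ∂[p,q] = [q] − [p].
The 8×24 boundary matrix has rank 7 and Smith normal form diag(1,1,1,1,1,1,1).

The boundary map ∂_2: C_2 → C_1 maps a triangle to the signed sum of its edges. For instance
  ∂[v_0,v_2,v_4] = [v_2,v_4] − [v_0,v_4] + [v_0,v_2],
  ∂[v_2,v_3,v_6] = [v_3,v_6] − [v_2,v_6] + [v_2,v_3].
This gives a 24×16 integer matrix of rank 15; reducing to Smith normal form yields diagonal entries (1,1,1,1,1,1,1,1,1,1,1,1,1,1,1).

Computing H_k = (kernel of ∂_k) / (image of ∂_{k+1}):

  H_0: rank C_0 − rank ∂_1 = 8 − 7 = 1, and the invariant factors of ∂_1 are all 1, so H_0 ≅ Z.
  H_1: rank ker ∂_1 − rank ∂_2 = (24 − 7) − 15 = 2, and the invariant factors of ∂_2 are all 1, so H_1 ≅ Z^2.
  H_2: rank ker ∂_2 − rank ∂_3 = (16 − 15) − 0 = 1, and there is no ∂_3, so H_2 ≅ Z.

H_0 = Z,  H_1 = Z^2,  H_2 = Z.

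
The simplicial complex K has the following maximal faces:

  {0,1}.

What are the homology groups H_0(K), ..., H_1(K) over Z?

H_0 = Z,  H_1 = 0.

We work with the vertex ordering 0 < 1. The simplices of K, each written with vertices in increasing order, are:

  0-simplices (2): [0], [1]
  1-simplices (1): [0,1]

giving chain groups C_0 ≅ Z^2, C_1 ≅ Z^1.

Boundary ∂_1: C_1 → C_0 maps an edge to its endpoints' difference, ∂[p,q] = q − p. For instance
  ∂[0,1] = [1] − [0].
The 2×1 boundary matrix has rank 1 and Smith normal form diag(1).

Reading off H_k = ker ∂_k / im ∂_{k+1}:

  H_0: rank C_0 − rank ∂_1 = 2 − 1 = 1, and the invariant factors of ∂_1 are all 1, so H_0 = Z.
  H_1: rank ker ∂_1 − rank ∂_2 = (1 − 1) − 0 = 0, and there is no ∂_2, so H_1 = 0.

(K is a triangulation of the 1-simplex.)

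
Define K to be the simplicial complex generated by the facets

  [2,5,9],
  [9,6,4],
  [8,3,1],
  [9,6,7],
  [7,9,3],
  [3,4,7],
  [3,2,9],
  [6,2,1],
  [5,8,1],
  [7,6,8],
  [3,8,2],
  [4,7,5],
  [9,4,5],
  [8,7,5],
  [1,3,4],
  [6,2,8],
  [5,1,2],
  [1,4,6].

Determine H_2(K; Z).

We work with the vertex ordering 1 < 2 < 3 < 4 < 5 < 6 < 7 < 8 < 9. The simplices of K, each written with vertices in increasing order, are:

  0-simplices (9): [1], [2], [3], [4], [5], [6], [7], [8], [9]
  1-simplices (27): (27 of them)
  2-simplices (18): [1,2,5], [1,2,6], [1,3,4], [1,3,8], [1,4,6], [1,5,8], [2,3,8], [2,3,9], [2,5,9], [2,6,8], [3,4,7], [3,7,9], [4,5,7], [4,5,9], [4,6,9], [5,7,8], [6,7,8], [6,7,9]

giving chain groups C_0 ≅ Z^9, C_1 ≅ Z^27, C_2 ≅ Z^18.

∂_1: C_1 → C_0 is given by ∂[p,q] = [q] − [p]. For instance
  ∂[3,8] = [8] − [3].
As a 9×27 matrix over Z this has rank 8, with invariant factors (1,1,1,1,1,1,1,1).

∂_2: C_2 → C_1 sends each 2-simplex [p,q,r] to [q,r] − [p,r] + [p,q]. For instance
  ∂[4,6,9] = [6,9] − [4,9] + [4,6],
  ∂[4,5,7] = [5,7] − [4,7] + [4,5].
As a 27×18 matrix over Z this has rank 18, with invariant factors (1,1,1,1,1,1,1,1,1,1,1,1,1,1,1,1,1,2).

Reading off H_k = ker ∂_k / im ∂_{k+1}:

  H_2: rank ker ∂_2 − rank ∂_3 = (18 − 18) − 0 = 0, and there is no ∂_3, so H_2 ≅ 0.

H_2 = 0.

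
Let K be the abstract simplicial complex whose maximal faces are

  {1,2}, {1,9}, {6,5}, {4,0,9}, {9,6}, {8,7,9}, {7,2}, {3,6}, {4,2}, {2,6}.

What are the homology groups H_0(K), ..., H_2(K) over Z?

Order the vertices as 0 < 1 < 2 < 3 < 4 < 5 < 6 < 7 < 8 < 9. Listing each simplex with vertices in this order, K has dimension 2 with simplices:

  0-simplices (10): [0], [1], [2], [3], [4], [5], [6], [7], [8], [9]
  1-simplices (14): [0,4], [0,9], [1,2], [1,9], [2,4], [2,6], [2,7], [3,6], [4,9], [5,6], [6,9], [7,8], [7,9], [8,9]
  2-simplices (2): [0,4,9], [7,8,9]

Hence C_0 ≅ Z^10, C_1 ≅ Z^14, C_2 ≅ Z^2.

The boundary map ∂_1: C_1 → C_0 sends each edge [p,q] (with p < q) to q − p. For instance
  ∂[4,9] = [9] − [4].
This gives a 10×14 integer matrix of rank 9; reducing to Smith normal form yields diagonal entries (1,1,1,1,1,1,1,1,1).

Boundary ∂_2: C_2 → C_1 maps a triangle to the signed sum of its edges. For instance
  ∂[0,4,9] = [4,9] − [0,9] + [0,4],
  ∂[7,8,9] = [8,9] − [7,9] + [7,8].
The resulting 14×2 matrix has rank 2, and its Smith normal form has invariant factors (1,1).

Now H_k = ker ∂_k / im ∂_{k+1}, so:

  H_0: rank C_0 − rank ∂_1 = 10 − 9 = 1, and the invariant factors of ∂_1 are all 1, so H_0 ≅ Z.
  H_1: rank ker ∂_1 − rank ∂_2 = (14 − 9) − 2 = 3, and the invariant factors of ∂_2 are all 1, so H_1 ≅ Z^3.
  H_2: rank ker ∂_2 − rank ∂_3 = (2 − 2) − 0 = 0, and there is no ∂_3, so H_2 ≅ 0.

H_0 ≅ Z,  H_1 ≅ Z^3,  H_2 = 0.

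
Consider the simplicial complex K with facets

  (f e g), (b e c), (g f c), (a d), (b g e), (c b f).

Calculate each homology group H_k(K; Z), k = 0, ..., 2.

H_0 = Z^2,  H_1 = Z,  H_2 = 0.

Order the vertices as a < b < c < d < e < f < g. Listing each simplex with vertices in this order, K has dimension 2 with simplices:

  0-simplices (7): a, b, c, d, e, f, g
  1-simplices (11): ad, bc, be, bf, bg, ce, cf, cg, ef, eg, fg
  2-simplices (5): bce, bcf, beg, cfg, efg

giving chain groups C_0 ≅ Z^7, C_1 ≅ Z^11, C_2 ≅ Z^5.

The boundary map ∂_1: C_1 → C_0 sends each edge [p,q] (with p < q) to q − p. For instance
  ∂ce = e − c.
This gives a 7×11 integer matrix of rank 5; reducing to Smith normal form yields diagonal entries (1,1,1,1,1).

∂_2: C_2 → C_1 maps a triangle to the signed sum of its edges. For instance
  ∂bcf = cf − bf + bc,
  ∂bce = ce − be + bc.
The resulting 11×5 matrix has rank 5, and its Smith normal form has invariant factors (1,1,1,1,1).

Computing H_k = (kernel of ∂_k) / (image of ∂_{k+1}):

  H_0: rank C_0 − rank ∂_1 = 7 − 5 = 2, and the invariant factors of ∂_1 are all 1, so H_0 ≅ Z^2.
  H_1: rank ker ∂_1 − rank ∂_2 = (11 − 5) − 5 = 1, and the invariant factors of ∂_2 are all 1, so H_1 ≅ Z.
  H_2: rank ker ∂_2 − rank ∂_3 = (5 − 5) − 0 = 0, and there is no ∂_3, so H_2 ≅ 0.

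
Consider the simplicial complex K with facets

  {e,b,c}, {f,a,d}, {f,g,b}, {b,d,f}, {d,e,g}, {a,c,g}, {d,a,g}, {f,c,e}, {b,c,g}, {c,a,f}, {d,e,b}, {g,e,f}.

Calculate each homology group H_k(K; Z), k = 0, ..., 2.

H_0 = Z,  H_1 = Z_2,  H_2 = 0.

K has 7 vertices, 18 edges, 12 triangles.
rank ∂_0 = 0, rank ∂_1 = 6 ⇒ b_0 = 7 − 0 − 6 = 1; all invariant factors of ∂_1 are 1 so no torsion. So H_0 = Z.
rank ∂_1 = 6, rank ∂_2 = 12 ⇒ b_1 = 18 − 6 − 12 = 0; ∂_2 has invariant factor(s) [2] giving torsion. So H_1 = Z_2.
rank ∂_2 = 12, rank ∂_3 = 0 ⇒ b_2 = 12 − 12 − 0 = 0. So H_2 = 0.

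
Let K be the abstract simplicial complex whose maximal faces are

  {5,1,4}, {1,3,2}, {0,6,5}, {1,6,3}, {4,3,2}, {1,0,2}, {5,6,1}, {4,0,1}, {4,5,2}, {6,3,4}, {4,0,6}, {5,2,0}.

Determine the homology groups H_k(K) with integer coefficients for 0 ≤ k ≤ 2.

We work with the vertex ordering 0 < 1 < 2 < 3 < 4 < 5 < 6. The simplices of K, each written with vertices in increasing order, are:

  0-simplices (7): [0], [1], [2], [3], [4], [5], [6]
  1-simplices (18): [0,1], [0,2], [0,4], [0,5], [0,6], [1,2], [1,3], [1,4], [1,5], [1,6], [2,3], [2,4], [2,5], [3,4], [3,6], [4,5], [4,6], [5,6]
  2-simplices (12): [0,1,2], [0,1,4], [0,2,5], [0,4,6], [0,5,6], [1,2,3], [1,3,6], [1,4,5], [1,5,6], [2,3,4], [2,4,5], [3,4,6]

so the chain groups are C_0 ≅ Z^7, C_1 ≅ Z^18, C_2 ≅ Z^12.

Boundary ∂_1: C_1 → C_0 sends each edge [p,q] (with p < q) to q − p. For instance
  ∂[0,1] = [1] − [0].
The resulting 7×18 matrix has rank 6, and its Smith normal form has invariant factors (1,1,1,1,1,1).

The boundary map ∂_2: C_2 → C_1 acts by ∂[p,q,r] = [q,r] − [p,r] + [p,q]. For instance
  ∂[0,5,6] = [5,6] − [0,6] + [0,5],
  ∂[0,1,2] = [1,2] − [0,2] + [0,1].
As a 18×12 matrix over Z this has rank 12, with invariant factors (1,1,1,1,1,1,1,1,1,1,1,2).

From H_k ≅ ker(∂_k) / im(∂_{k+1}) we obtain:

  H_0: rank C_0 − rank ∂_1 = 7 − 6 = 1, and the invariant factors of ∂_1 are all 1, so H_0 ≅ Z.
  H_1: rank ker ∂_1 − rank ∂_2 = (18 − 6) − 12 = 0, and ∂_2 has invariant factor 2 > 1, so H_1 ≅ Z/2.
  H_2: rank ker ∂_2 − rank ∂_3 = (12 − 12) − 0 = 0, and there is no ∂_3, so H_2 ≅ 0.

(K is a triangulation of the real projective plane RP^2.)

H_0 = Z,  H_1 = Z/2,  H_2 = 0.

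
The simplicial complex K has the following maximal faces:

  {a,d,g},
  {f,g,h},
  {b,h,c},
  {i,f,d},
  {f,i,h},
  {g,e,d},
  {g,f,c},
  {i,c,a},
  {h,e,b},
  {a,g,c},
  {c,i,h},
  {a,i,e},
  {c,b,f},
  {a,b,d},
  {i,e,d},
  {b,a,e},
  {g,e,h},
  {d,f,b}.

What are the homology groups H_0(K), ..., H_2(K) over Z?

H_0 ≅ Z,  H_1 ≅ Z ⊕ Z/2Z,  H_2 = 0.

Order the vertices as a < b < c < d < e < f < g < h < i. Listing each simplex with vertices in this order, K has dimension 2 with simplices:

  0-simplices (9): a, b, c, d, e, f, g, h, i
  1-simplices (27): ab, ac, ad, ae, ag, ai, bc, bd, be, bf, bh, cf, cg, ch, ci, de, df, dg, di, eg, eh, ei, fg, fh, fi, gh, hi
  2-simplices (18): abd, abe, acg, aci, adg, aei, bcf, bch, bdf, beh, cfg, chi, deg, dei, dfi, egh, fgh, fhi

so the chain groups are C_0 ≅ Z^9, C_1 ≅ Z^27, C_2 ≅ Z^18.

The boundary map ∂_1: C_1 → C_0 sends each edge [p,q] (with p < q) to q − p. For instance
  ∂bd = d − b.
This gives a 9×27 integer matrix of rank 8; reducing to Smith normal form yields diagonal entries (1,1,1,1,1,1,1,1).

Boundary ∂_2: C_2 → C_1 sends each 2-simplex [p,q,r] to [q,r] − [p,r] + [p,q]. For instance
  ∂chi = hi − ci + ch,
  ∂abe = be − ae + ab.
The 27×18 boundary matrix has rank 18 and Smith normal form diag(1,1,1,1,1,1,1,1,1,1,1,1,1,1,1,1,1,2).

Reading off H_k = ker ∂_k / im ∂_{k+1}:

  H_0: rank C_0 − rank ∂_1 = 9 − 8 = 1, and the invariant factors of ∂_1 are all 1, so H_0 = Z.
  H_1: rank ker ∂_1 − rank ∂_2 = (27 − 8) − 18 = 1, and ∂_2 has invariant factor 2 > 1, so H_1 = Z ⊕ Z/2Z.
  H_2: rank ker ∂_2 − rank ∂_3 = (18 − 18) − 0 = 0, and there is no ∂_3, so H_2 = 0.

(K is a triangulation of the Klein bottle.)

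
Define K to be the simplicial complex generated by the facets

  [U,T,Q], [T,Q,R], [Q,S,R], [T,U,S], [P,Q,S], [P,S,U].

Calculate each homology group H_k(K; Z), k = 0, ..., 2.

H_0 ≅ Z,  H_1 ≅ Z,  H_2 = 0.

Order the vertices as P < Q < R < S < T < U. Listing each simplex with vertices in this order, K has dimension 2 with simplices:

  0-simplices (6): P, Q, R, S, T, U
  1-simplices (12): PQ, PS, PU, QR, QS, QT, QU, RS, RT, ST, SU, TU
  2-simplices (6): PQS, PSU, QRS, QRT, QTU, STU

so the chain groups are C_0 ≅ Z^6, C_1 ≅ Z^12, C_2 ≅ Z^6.

The boundary map ∂_1: C_1 → C_0 sends each edge [p,q] (with p < q) to q − p. For instance
  ∂QU = U − Q.
The resulting 6×12 matrix has rank 5, and its Smith normal form has invariant factors (1,1,1,1,1).

Boundary ∂_2: C_2 → C_1 acts by ∂[p,q,r] = [q,r] − [p,r] + [p,q]. For instance
  ∂QRS = RS − QS + QR,
  ∂STU = TU − SU + ST.
The resulting 12×6 matrix has rank 6, and its Smith normal form has invariant factors (1,1,1,1,1,1).

From H_k ≅ ker(∂_k) / im(∂_{k+1}) we obtain:

  H_0: rank C_0 − rank ∂_1 = 6 − 5 = 1, and the invariant factors of ∂_1 are all 1, so H_0 ≅ Z.
  H_1: rank ker ∂_1 − rank ∂_2 = (12 − 5) − 6 = 1, and the invariant factors of ∂_2 are all 1, so H_1 ≅ Z.
  H_2: rank ker ∂_2 − rank ∂_3 = (6 − 6) − 0 = 0, and there is no ∂_3, so H_2 ≅ 0.

As a check, the Euler characteristic is 6 − 12 + 6 = 0, which agrees with 1 − 1 + 0 = 0.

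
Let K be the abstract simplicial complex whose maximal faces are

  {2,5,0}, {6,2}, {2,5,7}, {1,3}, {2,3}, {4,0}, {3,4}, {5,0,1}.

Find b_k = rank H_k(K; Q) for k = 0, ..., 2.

We work with the vertex ordering 0 < 1 < 2 < 3 < 4 < 5 < 6 < 7. The simplices of K, each written with vertices in increasing order, are:

  0-simplices (8): [0], [1], [2], [3], [4], [5], [6], [7]
  1-simplices (12): [0,1], [0,2], [0,4], [0,5], [1,3], [1,5], [2,3], [2,5], [2,6], [2,7], [3,4], [5,7]
  2-simplices (3): [0,1,5], [0,2,5], [2,5,7]

giving chain groups C_0 ≅ Z^8, C_1 ≅ Z^12, C_2 ≅ Z^3.

The boundary map ∂_1: C_1 → C_0 maps an edge to its endpoints' difference, ∂[p,q] = q − p. For instance
  ∂[3,4] = [4] − [3].
The 8×12 boundary matrix has rank 7 and Smith normal form diag(1,1,1,1,1,1,1).

Boundary ∂_2: C_2 → C_1 maps a triangle to the signed sum of its edges. For instance
  ∂[0,1,5] = [1,5] − [0,5] + [0,1],
  ∂[2,5,7] = [5,7] − [2,7] + [2,5].
As a 12×3 matrix over Z this has rank 3, with invariant factors (1,1,1).

Reading off H_k = ker ∂_k / im ∂_{k+1}:

  H_0: rank C_0 − rank ∂_1 = 8 − 7 = 1, and the invariant factors of ∂_1 are all 1, so H_0 ≅ Z.
  H_1: rank ker ∂_1 − rank ∂_2 = (12 − 7) − 3 = 2, and the invariant factors of ∂_2 are all 1, so H_1 ≅ Z^2.
  H_2: rank ker ∂_2 − rank ∂_3 = (3 − 3) − 0 = 0, and there is no ∂_3, so H_2 ≅ 0.

Hence the Betti numbers are b_0 = 1, b_1 = 2, b_2 = 0.

b_0 = 1, b_1 = 2, b_2 = 0.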